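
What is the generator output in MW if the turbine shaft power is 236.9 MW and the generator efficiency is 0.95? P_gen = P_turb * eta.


P_gen = 236.9 * 0.95 = 225.0550 MW


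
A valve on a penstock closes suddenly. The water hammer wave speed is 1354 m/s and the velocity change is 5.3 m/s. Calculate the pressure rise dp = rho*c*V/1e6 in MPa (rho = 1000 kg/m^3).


dp = 1000 * 1354 * 5.3 / 1e6 = 7.1762 MPa


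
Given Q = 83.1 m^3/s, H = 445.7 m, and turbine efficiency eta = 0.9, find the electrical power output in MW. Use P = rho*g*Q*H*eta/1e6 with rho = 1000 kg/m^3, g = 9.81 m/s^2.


P = 1000 * 9.81 * 83.1 * 445.7 * 0.9 / 1e6 = 327.0056 MW


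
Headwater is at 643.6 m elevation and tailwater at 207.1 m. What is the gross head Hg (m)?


Hg = 643.6 - 207.1 = 436.5000 m


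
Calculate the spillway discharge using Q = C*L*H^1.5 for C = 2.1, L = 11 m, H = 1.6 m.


Q = 2.1 * 11 * 1.6^1.5 = 46.7511 m^3/s


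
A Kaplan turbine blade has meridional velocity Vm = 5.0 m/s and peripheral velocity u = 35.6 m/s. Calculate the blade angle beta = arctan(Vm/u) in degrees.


beta = arctan(5.0 / 35.6) = 7.9949 degrees


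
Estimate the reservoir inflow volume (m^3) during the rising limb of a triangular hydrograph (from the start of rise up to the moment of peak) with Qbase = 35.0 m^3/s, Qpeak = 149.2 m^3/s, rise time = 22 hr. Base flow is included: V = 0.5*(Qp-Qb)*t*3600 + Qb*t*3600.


V = 0.5*(149.2 - 35.0)*22*3600 + 35.0*22*3600 = 7.2943e+06 m^3


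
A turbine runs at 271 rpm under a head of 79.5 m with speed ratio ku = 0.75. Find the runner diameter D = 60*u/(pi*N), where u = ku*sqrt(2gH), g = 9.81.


u = 0.75 * sqrt(2*9.81*79.5) = 29.6206 m/s
D = 60 * 29.6206 / (pi * 271) = 2.0875 m


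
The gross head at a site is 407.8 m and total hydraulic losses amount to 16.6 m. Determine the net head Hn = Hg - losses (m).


Hn = 407.8 - 16.6 = 391.2000 m


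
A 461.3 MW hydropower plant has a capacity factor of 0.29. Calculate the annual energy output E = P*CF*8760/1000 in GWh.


E = 461.3 * 0.29 * 8760 / 1000 = 1171.8865 GWh


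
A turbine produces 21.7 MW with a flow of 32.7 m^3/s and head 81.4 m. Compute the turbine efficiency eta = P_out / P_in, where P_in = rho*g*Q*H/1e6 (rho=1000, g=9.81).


P_in = 1000 * 9.81 * 32.7 * 81.4 / 1e6 = 26.1121 MW
eta = 21.7 / 26.1121 = 0.8310


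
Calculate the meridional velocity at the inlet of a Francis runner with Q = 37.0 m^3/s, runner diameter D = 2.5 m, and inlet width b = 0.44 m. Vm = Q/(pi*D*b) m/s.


Vm = 37.0 / (pi * 2.5 * 0.44) = 10.7068 m/s


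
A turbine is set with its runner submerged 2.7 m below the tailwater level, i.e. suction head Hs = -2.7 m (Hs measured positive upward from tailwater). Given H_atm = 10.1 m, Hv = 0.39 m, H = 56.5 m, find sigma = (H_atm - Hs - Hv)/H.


sigma = (10.1 - (-2.7) - 0.39) / 56.5 = 0.2196


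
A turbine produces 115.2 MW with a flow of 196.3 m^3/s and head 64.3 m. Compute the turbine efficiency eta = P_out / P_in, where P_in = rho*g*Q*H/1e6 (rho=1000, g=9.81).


P_in = 1000 * 9.81 * 196.3 * 64.3 / 1e6 = 123.8227 MW
eta = 115.2 / 123.8227 = 0.9304


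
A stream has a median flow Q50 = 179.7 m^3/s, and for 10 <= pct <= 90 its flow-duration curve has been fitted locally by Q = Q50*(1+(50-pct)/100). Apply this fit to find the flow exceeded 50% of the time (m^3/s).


Q = 179.7 * (1 + (50 - 50)/100) = 179.7000 m^3/s


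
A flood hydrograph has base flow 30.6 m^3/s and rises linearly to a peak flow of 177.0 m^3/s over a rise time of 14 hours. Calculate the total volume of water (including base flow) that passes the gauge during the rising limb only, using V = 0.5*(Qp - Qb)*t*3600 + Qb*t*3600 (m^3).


V = 0.5*(177.0 - 30.6)*14*3600 + 30.6*14*3600 = 5.2315e+06 m^3


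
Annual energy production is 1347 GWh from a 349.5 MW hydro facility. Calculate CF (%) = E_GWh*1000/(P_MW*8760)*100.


CF = 1347 * 1000 / (349.5 * 8760) * 100 = 43.9963 %


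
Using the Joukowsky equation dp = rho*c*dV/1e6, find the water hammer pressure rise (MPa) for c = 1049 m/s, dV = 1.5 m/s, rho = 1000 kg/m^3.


dp = 1000 * 1049 * 1.5 / 1e6 = 1.5735 MPa


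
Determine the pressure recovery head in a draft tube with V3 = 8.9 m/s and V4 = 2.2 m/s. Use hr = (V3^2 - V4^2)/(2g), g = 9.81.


hr = (8.9^2 - 2.2^2) / (2*9.81) = 3.7905 m


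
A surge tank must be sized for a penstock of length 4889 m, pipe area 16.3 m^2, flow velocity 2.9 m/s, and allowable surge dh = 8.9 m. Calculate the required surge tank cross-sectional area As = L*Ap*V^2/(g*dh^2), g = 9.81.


As = 4889 * 16.3 * 2.9^2 / (9.81 * 8.9^2) = 862.4911 m^2


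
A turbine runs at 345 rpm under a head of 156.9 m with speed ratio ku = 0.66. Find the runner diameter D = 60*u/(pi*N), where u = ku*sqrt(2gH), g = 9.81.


u = 0.66 * sqrt(2*9.81*156.9) = 36.6189 m/s
D = 60 * 36.6189 / (pi * 345) = 2.0272 m


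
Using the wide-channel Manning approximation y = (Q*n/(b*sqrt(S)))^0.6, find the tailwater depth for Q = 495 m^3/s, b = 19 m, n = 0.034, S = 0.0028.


y = (495 * 0.034 / (19 * 0.0028^0.5))^0.6 = 5.4231 m


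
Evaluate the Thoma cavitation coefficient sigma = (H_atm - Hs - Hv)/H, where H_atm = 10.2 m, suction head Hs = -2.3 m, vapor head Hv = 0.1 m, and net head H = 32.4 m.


sigma = (10.2 - (-2.3) - 0.1) / 32.4 = 0.3827


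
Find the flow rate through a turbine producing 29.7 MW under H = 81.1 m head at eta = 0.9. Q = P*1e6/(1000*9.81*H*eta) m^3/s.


Q = 29.7 * 1e6 / (1000 * 9.81 * 81.1 * 0.9) = 41.4786 m^3/s


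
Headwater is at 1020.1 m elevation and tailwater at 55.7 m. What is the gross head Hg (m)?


Hg = 1020.1 - 55.7 = 964.4000 m


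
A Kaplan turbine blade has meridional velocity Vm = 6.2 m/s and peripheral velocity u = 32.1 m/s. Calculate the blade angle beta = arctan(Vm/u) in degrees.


beta = arctan(6.2 / 32.1) = 10.9319 degrees


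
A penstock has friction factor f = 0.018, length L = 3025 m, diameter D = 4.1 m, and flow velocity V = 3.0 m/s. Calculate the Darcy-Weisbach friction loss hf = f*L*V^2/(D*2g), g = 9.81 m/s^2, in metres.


hf = 0.018 * 3025 * 3.0^2 / (4.1 * 2 * 9.81) = 6.0920 m


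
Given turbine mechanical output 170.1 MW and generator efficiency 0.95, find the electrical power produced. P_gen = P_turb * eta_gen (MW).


P_gen = 170.1 * 0.95 = 161.5950 MW


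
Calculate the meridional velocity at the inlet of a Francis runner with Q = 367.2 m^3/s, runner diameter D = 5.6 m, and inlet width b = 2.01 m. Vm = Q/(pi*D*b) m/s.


Vm = 367.2 / (pi * 5.6 * 2.01) = 10.3841 m/s


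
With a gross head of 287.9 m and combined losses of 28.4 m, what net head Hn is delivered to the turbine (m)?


Hn = 287.9 - 28.4 = 259.5000 m


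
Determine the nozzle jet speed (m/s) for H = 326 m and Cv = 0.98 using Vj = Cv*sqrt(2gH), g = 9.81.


Vj = 0.98 * sqrt(2*9.81*326) = 78.3762 m/s


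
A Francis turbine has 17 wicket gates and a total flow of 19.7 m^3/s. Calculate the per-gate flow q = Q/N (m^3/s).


q = 19.7 / 17 = 1.1588 m^3/s


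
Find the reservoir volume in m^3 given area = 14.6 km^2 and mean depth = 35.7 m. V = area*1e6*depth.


V = 14.6 * 1e6 * 35.7 = 5.2122e+08 m^3


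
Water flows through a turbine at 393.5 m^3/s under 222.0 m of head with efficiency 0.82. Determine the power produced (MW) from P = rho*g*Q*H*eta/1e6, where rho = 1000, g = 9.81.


P = 1000 * 9.81 * 393.5 * 222.0 * 0.82 / 1e6 = 702.7172 MW


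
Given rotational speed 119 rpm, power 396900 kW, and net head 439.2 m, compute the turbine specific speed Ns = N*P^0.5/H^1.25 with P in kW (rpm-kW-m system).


Ns = 119 * 396900^0.5 / 439.2^1.25 = 37.2872


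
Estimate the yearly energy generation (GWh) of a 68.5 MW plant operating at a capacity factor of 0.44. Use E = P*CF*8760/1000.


E = 68.5 * 0.44 * 8760 / 1000 = 264.0264 GWh


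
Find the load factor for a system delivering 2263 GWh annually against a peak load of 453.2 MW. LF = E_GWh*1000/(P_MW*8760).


LF = 2263 * 1000 / (453.2 * 8760) = 0.5700


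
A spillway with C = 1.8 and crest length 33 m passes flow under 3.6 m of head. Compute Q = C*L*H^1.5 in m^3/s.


Q = 1.8 * 33 * 3.6^1.5 = 405.7329 m^3/s


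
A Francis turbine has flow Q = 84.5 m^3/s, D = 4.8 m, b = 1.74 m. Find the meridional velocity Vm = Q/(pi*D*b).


Vm = 84.5 / (pi * 4.8 * 1.74) = 3.2204 m/s


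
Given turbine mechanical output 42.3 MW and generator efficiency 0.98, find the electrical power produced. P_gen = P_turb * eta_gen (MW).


P_gen = 42.3 * 0.98 = 41.4540 MW


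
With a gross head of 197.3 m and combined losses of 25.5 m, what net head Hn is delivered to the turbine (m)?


Hn = 197.3 - 25.5 = 171.8000 m


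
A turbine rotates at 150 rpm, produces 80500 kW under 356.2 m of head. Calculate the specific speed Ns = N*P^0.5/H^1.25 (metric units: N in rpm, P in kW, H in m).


Ns = 150 * 80500^0.5 / 356.2^1.25 = 27.5025


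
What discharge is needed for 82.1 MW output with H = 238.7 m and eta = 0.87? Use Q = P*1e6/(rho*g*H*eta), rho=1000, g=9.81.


Q = 82.1 * 1e6 / (1000 * 9.81 * 238.7 * 0.87) = 40.2998 m^3/s


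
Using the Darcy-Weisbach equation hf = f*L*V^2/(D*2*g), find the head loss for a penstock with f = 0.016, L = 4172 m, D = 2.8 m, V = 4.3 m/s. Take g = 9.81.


hf = 0.016 * 4172 * 4.3^2 / (2.8 * 2 * 9.81) = 22.4670 m


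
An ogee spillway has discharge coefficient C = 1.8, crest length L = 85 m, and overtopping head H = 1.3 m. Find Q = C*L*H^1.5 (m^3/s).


Q = 1.8 * 85 * 1.3^1.5 = 226.7809 m^3/s


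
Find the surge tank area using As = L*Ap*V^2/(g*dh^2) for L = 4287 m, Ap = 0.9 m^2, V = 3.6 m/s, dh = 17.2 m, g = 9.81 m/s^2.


As = 4287 * 0.9 * 3.6^2 / (9.81 * 17.2^2) = 17.2296 m^2


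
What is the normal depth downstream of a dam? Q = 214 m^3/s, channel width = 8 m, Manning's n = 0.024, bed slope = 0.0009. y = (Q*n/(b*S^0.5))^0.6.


y = (214 * 0.024 / (8 * 0.0009^0.5))^0.6 = 6.2842 m


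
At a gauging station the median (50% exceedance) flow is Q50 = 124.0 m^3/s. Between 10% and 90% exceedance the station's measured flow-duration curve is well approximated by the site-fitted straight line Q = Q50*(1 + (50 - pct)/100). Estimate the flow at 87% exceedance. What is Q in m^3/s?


Q = 124.0 * (1 + (50 - 87)/100) = 78.1200 m^3/s


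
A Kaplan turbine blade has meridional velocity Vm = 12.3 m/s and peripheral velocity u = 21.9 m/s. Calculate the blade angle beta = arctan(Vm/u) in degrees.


beta = arctan(12.3 / 21.9) = 29.3205 degrees


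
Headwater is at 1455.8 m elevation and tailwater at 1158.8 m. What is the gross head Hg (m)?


Hg = 1455.8 - 1158.8 = 297.0000 m


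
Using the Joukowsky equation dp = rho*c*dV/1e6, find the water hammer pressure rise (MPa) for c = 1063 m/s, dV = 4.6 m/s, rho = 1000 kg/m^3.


dp = 1000 * 1063 * 4.6 / 1e6 = 4.8898 MPa


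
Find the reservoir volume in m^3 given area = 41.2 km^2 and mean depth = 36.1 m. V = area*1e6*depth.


V = 41.2 * 1e6 * 36.1 = 1.4873e+09 m^3


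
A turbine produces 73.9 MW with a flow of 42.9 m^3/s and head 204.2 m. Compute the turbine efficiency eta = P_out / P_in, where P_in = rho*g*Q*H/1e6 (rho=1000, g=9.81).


P_in = 1000 * 9.81 * 42.9 * 204.2 / 1e6 = 85.9374 MW
eta = 73.9 / 85.9374 = 0.8599


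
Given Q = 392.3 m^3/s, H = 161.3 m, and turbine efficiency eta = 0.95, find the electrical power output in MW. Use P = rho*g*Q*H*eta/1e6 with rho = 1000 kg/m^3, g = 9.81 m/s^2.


P = 1000 * 9.81 * 392.3 * 161.3 * 0.95 / 1e6 = 589.7192 MW


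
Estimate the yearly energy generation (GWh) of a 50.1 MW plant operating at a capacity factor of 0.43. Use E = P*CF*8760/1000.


E = 50.1 * 0.43 * 8760 / 1000 = 188.7167 GWh


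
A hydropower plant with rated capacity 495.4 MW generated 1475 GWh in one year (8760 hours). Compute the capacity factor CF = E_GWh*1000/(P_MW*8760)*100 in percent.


CF = 1475 * 1000 / (495.4 * 8760) * 100 = 33.9885 %


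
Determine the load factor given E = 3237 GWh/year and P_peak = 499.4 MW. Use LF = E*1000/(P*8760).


LF = 3237 * 1000 / (499.4 * 8760) = 0.7399


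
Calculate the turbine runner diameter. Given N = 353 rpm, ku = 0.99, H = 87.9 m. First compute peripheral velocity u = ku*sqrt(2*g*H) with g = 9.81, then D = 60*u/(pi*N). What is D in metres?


u = 0.99 * sqrt(2*9.81*87.9) = 41.1130 m/s
D = 60 * 41.1130 / (pi * 353) = 2.2244 m


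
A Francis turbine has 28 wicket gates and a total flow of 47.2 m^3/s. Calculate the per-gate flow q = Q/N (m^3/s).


q = 47.2 / 28 = 1.6857 m^3/s


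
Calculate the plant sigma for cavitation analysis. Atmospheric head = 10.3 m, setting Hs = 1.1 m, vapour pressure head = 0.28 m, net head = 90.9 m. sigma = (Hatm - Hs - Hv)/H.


sigma = (10.3 - 1.1 - 0.28) / 90.9 = 0.0981


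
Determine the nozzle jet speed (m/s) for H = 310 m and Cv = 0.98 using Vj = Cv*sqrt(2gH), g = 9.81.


Vj = 0.98 * sqrt(2*9.81*310) = 76.4287 m/s


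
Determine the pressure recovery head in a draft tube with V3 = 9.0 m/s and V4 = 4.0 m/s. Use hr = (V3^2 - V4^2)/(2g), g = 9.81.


hr = (9.0^2 - 4.0^2) / (2*9.81) = 3.3129 m


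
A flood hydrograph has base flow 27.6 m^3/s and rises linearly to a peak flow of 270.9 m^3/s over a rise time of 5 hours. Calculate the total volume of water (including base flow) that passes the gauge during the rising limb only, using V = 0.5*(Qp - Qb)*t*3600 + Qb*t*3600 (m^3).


V = 0.5*(270.9 - 27.6)*5*3600 + 27.6*5*3600 = 2.6865e+06 m^3


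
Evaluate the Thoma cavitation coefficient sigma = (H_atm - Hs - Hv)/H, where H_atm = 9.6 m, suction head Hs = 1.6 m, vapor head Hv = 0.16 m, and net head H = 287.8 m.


sigma = (9.6 - 1.6 - 0.16) / 287.8 = 0.0272


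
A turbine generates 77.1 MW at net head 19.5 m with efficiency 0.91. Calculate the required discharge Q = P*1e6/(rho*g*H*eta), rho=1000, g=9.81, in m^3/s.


Q = 77.1 * 1e6 / (1000 * 9.81 * 19.5 * 0.91) = 442.9038 m^3/s


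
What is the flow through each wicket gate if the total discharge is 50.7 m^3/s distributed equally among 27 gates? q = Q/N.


q = 50.7 / 27 = 1.8778 m^3/s


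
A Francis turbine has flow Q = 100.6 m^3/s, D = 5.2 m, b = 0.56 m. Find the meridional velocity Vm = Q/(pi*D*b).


Vm = 100.6 / (pi * 5.2 * 0.56) = 10.9966 m/s


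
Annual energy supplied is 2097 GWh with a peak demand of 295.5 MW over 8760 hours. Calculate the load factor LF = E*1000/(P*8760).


LF = 2097 * 1000 / (295.5 * 8760) = 0.8101


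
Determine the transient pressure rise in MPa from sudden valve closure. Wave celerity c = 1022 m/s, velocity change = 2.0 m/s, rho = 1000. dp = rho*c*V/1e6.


dp = 1000 * 1022 * 2.0 / 1e6 = 2.0440 MPa


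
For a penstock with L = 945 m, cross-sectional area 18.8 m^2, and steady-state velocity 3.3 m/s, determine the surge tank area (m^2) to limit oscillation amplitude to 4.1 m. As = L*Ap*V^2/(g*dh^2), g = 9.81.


As = 945 * 18.8 * 3.3^2 / (9.81 * 4.1^2) = 1173.2237 m^2


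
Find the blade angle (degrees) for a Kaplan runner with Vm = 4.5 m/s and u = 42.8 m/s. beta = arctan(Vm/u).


beta = arctan(4.5 / 42.8) = 6.0020 degrees


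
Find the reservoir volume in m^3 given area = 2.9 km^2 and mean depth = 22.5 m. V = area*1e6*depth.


V = 2.9 * 1e6 * 22.5 = 6.5250e+07 m^3


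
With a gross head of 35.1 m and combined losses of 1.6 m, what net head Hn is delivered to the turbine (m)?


Hn = 35.1 - 1.6 = 33.5000 m


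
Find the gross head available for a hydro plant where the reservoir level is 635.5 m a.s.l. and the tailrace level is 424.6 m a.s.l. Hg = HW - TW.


Hg = 635.5 - 424.6 = 210.9000 m


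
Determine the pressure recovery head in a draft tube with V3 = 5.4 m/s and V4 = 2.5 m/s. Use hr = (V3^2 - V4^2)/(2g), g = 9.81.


hr = (5.4^2 - 2.5^2) / (2*9.81) = 1.1677 m


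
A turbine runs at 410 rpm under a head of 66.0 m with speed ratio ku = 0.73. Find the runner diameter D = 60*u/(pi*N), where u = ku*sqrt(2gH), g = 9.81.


u = 0.73 * sqrt(2*9.81*66.0) = 26.2690 m/s
D = 60 * 26.2690 / (pi * 410) = 1.2237 m


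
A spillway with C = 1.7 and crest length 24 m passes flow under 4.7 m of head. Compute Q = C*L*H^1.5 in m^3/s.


Q = 1.7 * 24 * 4.7^1.5 = 415.7258 m^3/s


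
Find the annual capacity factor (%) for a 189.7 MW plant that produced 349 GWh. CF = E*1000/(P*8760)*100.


CF = 349 * 1000 / (189.7 * 8760) * 100 = 21.0017 %


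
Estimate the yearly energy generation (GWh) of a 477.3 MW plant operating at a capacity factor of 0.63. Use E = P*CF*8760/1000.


E = 477.3 * 0.63 * 8760 / 1000 = 2634.1232 GWh


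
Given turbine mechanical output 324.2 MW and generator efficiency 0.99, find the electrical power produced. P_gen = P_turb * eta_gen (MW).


P_gen = 324.2 * 0.99 = 320.9580 MW


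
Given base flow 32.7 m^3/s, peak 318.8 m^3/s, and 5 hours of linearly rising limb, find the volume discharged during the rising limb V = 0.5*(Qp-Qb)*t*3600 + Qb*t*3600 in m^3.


V = 0.5*(318.8 - 32.7)*5*3600 + 32.7*5*3600 = 3.1635e+06 m^3


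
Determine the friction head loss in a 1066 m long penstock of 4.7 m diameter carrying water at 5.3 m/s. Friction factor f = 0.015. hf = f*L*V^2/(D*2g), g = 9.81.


hf = 0.015 * 1066 * 5.3^2 / (4.7 * 2 * 9.81) = 4.8708 m


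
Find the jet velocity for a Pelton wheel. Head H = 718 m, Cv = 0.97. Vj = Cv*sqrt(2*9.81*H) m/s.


Vj = 0.97 * sqrt(2*9.81*718) = 115.1287 m/s


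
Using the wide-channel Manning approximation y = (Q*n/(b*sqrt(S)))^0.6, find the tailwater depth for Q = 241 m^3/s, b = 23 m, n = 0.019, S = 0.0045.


y = (241 * 0.019 / (23 * 0.0045^0.5))^0.6 = 1.9207 m


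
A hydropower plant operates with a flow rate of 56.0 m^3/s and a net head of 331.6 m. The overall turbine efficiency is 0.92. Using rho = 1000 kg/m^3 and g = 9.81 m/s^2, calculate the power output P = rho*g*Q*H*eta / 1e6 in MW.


P = 1000 * 9.81 * 56.0 * 331.6 * 0.92 / 1e6 = 167.5944 MW


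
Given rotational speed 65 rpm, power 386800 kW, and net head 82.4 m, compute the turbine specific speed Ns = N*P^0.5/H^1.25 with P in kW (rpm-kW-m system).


Ns = 65 * 386800^0.5 / 82.4^1.25 = 162.8349


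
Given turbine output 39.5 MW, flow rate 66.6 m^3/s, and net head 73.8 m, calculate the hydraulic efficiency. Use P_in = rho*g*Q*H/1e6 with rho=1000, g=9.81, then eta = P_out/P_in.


P_in = 1000 * 9.81 * 66.6 * 73.8 / 1e6 = 48.2169 MW
eta = 39.5 / 48.2169 = 0.8192


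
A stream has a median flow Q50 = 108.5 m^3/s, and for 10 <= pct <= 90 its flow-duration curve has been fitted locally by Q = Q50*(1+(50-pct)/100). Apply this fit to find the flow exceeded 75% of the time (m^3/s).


Q = 108.5 * (1 + (50 - 75)/100) = 81.3750 m^3/s


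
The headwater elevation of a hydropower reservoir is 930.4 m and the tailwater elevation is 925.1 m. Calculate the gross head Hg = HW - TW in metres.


Hg = 930.4 - 925.1 = 5.3000 m


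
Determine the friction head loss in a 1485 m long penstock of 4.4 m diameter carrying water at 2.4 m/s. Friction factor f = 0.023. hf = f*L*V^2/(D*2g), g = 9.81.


hf = 0.023 * 1485 * 2.4^2 / (4.4 * 2 * 9.81) = 2.2789 m


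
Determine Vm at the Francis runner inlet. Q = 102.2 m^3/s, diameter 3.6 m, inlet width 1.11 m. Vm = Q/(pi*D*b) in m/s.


Vm = 102.2 / (pi * 3.6 * 1.11) = 8.1410 m/s


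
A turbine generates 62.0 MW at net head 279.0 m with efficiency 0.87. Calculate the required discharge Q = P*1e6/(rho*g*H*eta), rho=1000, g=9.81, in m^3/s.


Q = 62.0 * 1e6 / (1000 * 9.81 * 279.0 * 0.87) = 26.0375 m^3/s


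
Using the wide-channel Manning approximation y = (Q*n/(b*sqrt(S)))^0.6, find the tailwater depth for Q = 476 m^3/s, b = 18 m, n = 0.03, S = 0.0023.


y = (476 * 0.03 / (18 * 0.0023^0.5))^0.6 = 5.3846 m


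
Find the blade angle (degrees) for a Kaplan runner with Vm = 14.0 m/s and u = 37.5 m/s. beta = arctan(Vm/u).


beta = arctan(14.0 / 37.5) = 20.4723 degrees


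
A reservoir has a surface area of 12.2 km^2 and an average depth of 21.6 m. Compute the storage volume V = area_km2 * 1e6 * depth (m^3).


V = 12.2 * 1e6 * 21.6 = 2.6352e+08 m^3


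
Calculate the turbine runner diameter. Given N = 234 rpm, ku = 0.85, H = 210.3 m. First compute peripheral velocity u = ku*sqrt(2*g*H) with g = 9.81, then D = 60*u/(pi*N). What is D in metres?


u = 0.85 * sqrt(2*9.81*210.3) = 54.5994 m/s
D = 60 * 54.5994 / (pi * 234) = 4.4563 m


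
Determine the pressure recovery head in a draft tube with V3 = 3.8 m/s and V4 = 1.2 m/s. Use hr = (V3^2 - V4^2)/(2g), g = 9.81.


hr = (3.8^2 - 1.2^2) / (2*9.81) = 0.6626 m


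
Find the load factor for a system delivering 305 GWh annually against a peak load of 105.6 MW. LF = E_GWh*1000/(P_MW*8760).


LF = 305 * 1000 / (105.6 * 8760) = 0.3297


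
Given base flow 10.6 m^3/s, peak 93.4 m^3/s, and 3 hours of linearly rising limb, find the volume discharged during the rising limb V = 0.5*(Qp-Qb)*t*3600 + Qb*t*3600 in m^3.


V = 0.5*(93.4 - 10.6)*3*3600 + 10.6*3*3600 = 561600.0000 m^3


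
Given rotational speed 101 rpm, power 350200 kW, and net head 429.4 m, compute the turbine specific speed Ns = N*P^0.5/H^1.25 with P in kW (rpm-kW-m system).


Ns = 101 * 350200^0.5 / 429.4^1.25 = 30.5775


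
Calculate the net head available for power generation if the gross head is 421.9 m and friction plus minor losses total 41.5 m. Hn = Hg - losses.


Hn = 421.9 - 41.5 = 380.4000 m


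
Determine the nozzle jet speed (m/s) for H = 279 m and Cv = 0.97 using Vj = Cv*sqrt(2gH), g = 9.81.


Vj = 0.97 * sqrt(2*9.81*279) = 71.7668 m/s


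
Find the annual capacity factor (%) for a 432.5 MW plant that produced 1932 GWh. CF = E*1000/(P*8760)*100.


CF = 1932 * 1000 / (432.5 * 8760) * 100 = 50.9937 %


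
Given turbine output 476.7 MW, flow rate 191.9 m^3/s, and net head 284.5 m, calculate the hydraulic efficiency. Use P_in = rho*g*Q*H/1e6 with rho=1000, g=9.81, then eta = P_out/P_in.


P_in = 1000 * 9.81 * 191.9 * 284.5 / 1e6 = 535.5823 MW
eta = 476.7 / 535.5823 = 0.8901


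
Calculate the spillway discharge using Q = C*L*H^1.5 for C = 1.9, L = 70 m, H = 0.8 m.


Q = 1.9 * 70 * 0.8^1.5 = 95.1671 m^3/s


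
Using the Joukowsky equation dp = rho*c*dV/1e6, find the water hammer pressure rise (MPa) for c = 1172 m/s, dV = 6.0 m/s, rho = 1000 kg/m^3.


dp = 1000 * 1172 * 6.0 / 1e6 = 7.0320 MPa


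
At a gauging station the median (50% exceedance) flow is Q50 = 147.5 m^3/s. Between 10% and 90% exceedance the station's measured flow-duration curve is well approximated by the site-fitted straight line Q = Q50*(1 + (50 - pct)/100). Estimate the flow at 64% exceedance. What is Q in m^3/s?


Q = 147.5 * (1 + (50 - 64)/100) = 126.8500 m^3/s


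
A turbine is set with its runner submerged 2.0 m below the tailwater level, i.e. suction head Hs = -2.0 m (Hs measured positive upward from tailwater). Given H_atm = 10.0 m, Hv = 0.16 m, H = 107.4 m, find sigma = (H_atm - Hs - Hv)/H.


sigma = (10.0 - (-2.0) - 0.16) / 107.4 = 0.1102


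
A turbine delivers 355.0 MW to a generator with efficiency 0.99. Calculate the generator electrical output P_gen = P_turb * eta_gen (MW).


P_gen = 355.0 * 0.99 = 351.4500 MW


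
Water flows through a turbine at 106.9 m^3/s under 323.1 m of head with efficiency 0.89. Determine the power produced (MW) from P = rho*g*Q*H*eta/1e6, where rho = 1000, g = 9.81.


P = 1000 * 9.81 * 106.9 * 323.1 * 0.89 / 1e6 = 301.5600 MW


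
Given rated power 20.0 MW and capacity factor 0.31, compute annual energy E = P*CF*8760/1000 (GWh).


E = 20.0 * 0.31 * 8760 / 1000 = 54.3120 GWh


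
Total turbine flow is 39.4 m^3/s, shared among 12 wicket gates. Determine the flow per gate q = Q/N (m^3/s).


q = 39.4 / 12 = 3.2833 m^3/s


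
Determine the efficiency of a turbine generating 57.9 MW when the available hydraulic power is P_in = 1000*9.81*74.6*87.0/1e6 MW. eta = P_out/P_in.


P_in = 1000 * 9.81 * 74.6 * 87.0 / 1e6 = 63.6689 MW
eta = 57.9 / 63.6689 = 0.9094


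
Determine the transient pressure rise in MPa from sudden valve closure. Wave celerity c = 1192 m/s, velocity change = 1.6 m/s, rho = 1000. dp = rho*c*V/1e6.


dp = 1000 * 1192 * 1.6 / 1e6 = 1.9072 MPa


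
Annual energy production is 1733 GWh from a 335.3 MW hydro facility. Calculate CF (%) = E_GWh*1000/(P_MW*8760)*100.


CF = 1733 * 1000 / (335.3 * 8760) * 100 = 59.0012 %


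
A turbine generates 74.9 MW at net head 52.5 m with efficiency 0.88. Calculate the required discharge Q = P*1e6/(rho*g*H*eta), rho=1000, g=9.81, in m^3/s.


Q = 74.9 * 1e6 / (1000 * 9.81 * 52.5 * 0.88) = 165.2612 m^3/s


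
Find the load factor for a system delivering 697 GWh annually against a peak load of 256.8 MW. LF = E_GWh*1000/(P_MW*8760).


LF = 697 * 1000 / (256.8 * 8760) = 0.3098


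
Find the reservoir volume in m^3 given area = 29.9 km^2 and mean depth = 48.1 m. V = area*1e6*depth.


V = 29.9 * 1e6 * 48.1 = 1.4382e+09 m^3


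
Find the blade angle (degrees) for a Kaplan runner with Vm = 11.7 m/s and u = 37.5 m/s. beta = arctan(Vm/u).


beta = arctan(11.7 / 37.5) = 17.3279 degrees


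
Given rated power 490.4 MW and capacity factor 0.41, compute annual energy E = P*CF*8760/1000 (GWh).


E = 490.4 * 0.41 * 8760 / 1000 = 1761.3206 GWh


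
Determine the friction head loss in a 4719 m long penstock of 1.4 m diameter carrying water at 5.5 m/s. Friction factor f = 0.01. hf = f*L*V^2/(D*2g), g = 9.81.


hf = 0.01 * 4719 * 5.5^2 / (1.4 * 2 * 9.81) = 51.9695 m


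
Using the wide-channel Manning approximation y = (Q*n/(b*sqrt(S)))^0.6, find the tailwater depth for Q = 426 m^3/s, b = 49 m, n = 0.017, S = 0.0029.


y = (426 * 0.017 / (49 * 0.0029^0.5))^0.6 = 1.8326 m


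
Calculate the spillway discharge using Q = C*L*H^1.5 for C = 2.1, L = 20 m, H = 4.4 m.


Q = 2.1 * 20 * 4.4^1.5 = 387.6398 m^3/s


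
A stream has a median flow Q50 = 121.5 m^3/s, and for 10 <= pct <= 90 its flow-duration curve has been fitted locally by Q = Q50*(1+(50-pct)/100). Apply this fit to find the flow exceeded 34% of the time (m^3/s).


Q = 121.5 * (1 + (50 - 34)/100) = 140.9400 m^3/s


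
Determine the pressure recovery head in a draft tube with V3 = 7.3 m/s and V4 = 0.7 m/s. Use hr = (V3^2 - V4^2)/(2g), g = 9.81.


hr = (7.3^2 - 0.7^2) / (2*9.81) = 2.6911 m


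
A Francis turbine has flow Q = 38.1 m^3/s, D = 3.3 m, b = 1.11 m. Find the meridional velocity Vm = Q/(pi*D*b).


Vm = 38.1 / (pi * 3.3 * 1.11) = 3.3108 m/s


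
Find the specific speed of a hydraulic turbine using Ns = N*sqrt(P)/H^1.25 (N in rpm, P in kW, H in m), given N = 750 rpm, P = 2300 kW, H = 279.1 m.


Ns = 750 * 2300^0.5 / 279.1^1.25 = 31.5301


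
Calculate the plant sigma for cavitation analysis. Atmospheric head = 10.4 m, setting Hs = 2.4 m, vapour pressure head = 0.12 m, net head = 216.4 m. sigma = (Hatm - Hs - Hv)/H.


sigma = (10.4 - 2.4 - 0.12) / 216.4 = 0.0364


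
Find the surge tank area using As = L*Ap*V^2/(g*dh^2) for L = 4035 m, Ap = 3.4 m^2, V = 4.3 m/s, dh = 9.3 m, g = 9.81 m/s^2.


As = 4035 * 3.4 * 4.3^2 / (9.81 * 9.3^2) = 298.9678 m^2


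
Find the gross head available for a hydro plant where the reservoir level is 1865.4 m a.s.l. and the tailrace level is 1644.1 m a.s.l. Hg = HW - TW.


Hg = 1865.4 - 1644.1 = 221.3000 m


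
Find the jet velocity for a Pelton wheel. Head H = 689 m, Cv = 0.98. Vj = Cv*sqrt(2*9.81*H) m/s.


Vj = 0.98 * sqrt(2*9.81*689) = 113.9424 m/s


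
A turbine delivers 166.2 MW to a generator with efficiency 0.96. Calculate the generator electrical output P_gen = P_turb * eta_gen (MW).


P_gen = 166.2 * 0.96 = 159.5520 MW


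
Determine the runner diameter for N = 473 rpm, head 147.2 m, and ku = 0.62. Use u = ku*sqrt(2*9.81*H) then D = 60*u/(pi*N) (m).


u = 0.62 * sqrt(2*9.81*147.2) = 33.3192 m/s
D = 60 * 33.3192 / (pi * 473) = 1.3454 m


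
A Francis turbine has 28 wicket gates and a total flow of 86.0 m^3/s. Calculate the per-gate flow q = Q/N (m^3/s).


q = 86.0 / 28 = 3.0714 m^3/s


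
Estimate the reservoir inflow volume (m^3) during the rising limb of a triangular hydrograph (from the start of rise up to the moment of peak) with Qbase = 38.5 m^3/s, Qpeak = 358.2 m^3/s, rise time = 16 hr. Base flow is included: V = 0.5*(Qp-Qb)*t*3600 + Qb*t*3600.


V = 0.5*(358.2 - 38.5)*16*3600 + 38.5*16*3600 = 1.1425e+07 m^3


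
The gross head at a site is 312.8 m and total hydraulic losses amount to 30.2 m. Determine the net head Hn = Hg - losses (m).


Hn = 312.8 - 30.2 = 282.6000 m


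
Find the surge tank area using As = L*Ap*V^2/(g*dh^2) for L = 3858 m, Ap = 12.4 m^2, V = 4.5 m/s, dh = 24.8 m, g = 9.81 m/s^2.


As = 3858 * 12.4 * 4.5^2 / (9.81 * 24.8^2) = 160.5597 m^2


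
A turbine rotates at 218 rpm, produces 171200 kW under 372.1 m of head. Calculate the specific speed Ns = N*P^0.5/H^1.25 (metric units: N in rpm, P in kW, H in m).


Ns = 218 * 171200^0.5 / 372.1^1.25 = 55.1930


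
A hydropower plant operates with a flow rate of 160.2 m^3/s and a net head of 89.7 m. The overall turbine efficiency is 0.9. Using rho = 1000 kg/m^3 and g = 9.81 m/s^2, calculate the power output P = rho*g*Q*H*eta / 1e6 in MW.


P = 1000 * 9.81 * 160.2 * 89.7 * 0.9 / 1e6 = 126.8722 MW


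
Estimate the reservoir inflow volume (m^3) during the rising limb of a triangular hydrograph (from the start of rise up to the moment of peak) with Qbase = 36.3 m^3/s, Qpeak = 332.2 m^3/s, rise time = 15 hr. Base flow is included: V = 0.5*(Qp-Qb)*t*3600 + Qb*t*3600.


V = 0.5*(332.2 - 36.3)*15*3600 + 36.3*15*3600 = 9.9495e+06 m^3


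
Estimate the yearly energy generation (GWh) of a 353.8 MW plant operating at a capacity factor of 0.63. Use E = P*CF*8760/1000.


E = 353.8 * 0.63 * 8760 / 1000 = 1952.5514 GWh


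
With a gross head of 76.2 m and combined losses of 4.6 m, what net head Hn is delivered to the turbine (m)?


Hn = 76.2 - 4.6 = 71.6000 m


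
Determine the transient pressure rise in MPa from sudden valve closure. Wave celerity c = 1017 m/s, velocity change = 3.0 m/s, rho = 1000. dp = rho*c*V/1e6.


dp = 1000 * 1017 * 3.0 / 1e6 = 3.0510 MPa


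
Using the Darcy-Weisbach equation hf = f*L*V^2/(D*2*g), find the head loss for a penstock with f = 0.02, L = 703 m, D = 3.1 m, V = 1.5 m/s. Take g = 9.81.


hf = 0.02 * 703 * 1.5^2 / (3.1 * 2 * 9.81) = 0.5201 m


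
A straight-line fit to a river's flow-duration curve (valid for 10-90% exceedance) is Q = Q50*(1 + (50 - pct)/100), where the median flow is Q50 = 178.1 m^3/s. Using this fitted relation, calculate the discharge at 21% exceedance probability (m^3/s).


Q = 178.1 * (1 + (50 - 21)/100) = 229.7490 m^3/s


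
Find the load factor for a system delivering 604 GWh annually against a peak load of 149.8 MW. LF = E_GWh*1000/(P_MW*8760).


LF = 604 * 1000 / (149.8 * 8760) = 0.4603


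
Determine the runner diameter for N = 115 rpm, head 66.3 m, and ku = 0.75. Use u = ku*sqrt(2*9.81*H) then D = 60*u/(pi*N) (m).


u = 0.75 * sqrt(2*9.81*66.3) = 27.0500 m/s
D = 60 * 27.0500 / (pi * 115) = 4.4923 m


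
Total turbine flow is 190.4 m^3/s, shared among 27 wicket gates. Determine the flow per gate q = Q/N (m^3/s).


q = 190.4 / 27 = 7.0519 m^3/s


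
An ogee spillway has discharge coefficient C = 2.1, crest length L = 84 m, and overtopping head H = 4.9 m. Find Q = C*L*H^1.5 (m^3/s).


Q = 2.1 * 84 * 4.9^1.5 = 1913.3424 m^3/s


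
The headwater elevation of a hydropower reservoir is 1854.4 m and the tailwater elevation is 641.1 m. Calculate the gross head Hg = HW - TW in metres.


Hg = 1854.4 - 641.1 = 1213.3000 m


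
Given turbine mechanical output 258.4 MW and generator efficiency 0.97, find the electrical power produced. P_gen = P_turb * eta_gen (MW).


P_gen = 258.4 * 0.97 = 250.6480 MW


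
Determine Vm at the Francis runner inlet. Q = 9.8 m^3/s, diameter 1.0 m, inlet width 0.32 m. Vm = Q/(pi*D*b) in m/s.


Vm = 9.8 / (pi * 1.0 * 0.32) = 9.7482 m/s


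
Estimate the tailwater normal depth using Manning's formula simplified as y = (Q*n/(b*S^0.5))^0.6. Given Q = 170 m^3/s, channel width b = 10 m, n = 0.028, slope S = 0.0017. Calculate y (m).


y = (170 * 0.028 / (10 * 0.0017^0.5))^0.6 = 4.3394 m


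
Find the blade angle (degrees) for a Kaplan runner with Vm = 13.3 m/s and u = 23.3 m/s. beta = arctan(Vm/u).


beta = arctan(13.3 / 23.3) = 29.7184 degrees


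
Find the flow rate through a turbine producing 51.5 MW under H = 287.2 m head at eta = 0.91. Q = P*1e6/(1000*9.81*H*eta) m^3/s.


Q = 51.5 * 1e6 / (1000 * 9.81 * 287.2 * 0.91) = 20.0869 m^3/s


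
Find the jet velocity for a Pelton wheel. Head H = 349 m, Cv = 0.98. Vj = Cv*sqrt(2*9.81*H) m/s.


Vj = 0.98 * sqrt(2*9.81*349) = 81.0939 m/s


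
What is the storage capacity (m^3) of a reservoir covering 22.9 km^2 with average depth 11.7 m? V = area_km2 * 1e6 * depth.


V = 22.9 * 1e6 * 11.7 = 2.6793e+08 m^3


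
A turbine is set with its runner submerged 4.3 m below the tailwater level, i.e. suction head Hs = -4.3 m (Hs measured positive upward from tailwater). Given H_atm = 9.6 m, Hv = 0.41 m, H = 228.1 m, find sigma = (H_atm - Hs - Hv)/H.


sigma = (9.6 - (-4.3) - 0.41) / 228.1 = 0.0591


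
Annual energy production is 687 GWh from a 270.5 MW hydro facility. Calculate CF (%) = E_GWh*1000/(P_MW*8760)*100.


CF = 687 * 1000 / (270.5 * 8760) * 100 = 28.9925 %


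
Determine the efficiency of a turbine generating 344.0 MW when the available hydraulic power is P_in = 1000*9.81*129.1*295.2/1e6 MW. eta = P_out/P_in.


P_in = 1000 * 9.81 * 129.1 * 295.2 / 1e6 = 373.8622 MW
eta = 344.0 / 373.8622 = 0.9201


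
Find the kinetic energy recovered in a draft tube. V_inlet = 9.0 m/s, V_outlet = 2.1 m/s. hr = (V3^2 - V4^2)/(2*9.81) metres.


hr = (9.0^2 - 2.1^2) / (2*9.81) = 3.9037 m


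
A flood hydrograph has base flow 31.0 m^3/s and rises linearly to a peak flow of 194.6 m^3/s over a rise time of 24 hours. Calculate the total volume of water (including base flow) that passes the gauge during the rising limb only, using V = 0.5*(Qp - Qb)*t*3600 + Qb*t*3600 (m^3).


V = 0.5*(194.6 - 31.0)*24*3600 + 31.0*24*3600 = 9.7459e+06 m^3


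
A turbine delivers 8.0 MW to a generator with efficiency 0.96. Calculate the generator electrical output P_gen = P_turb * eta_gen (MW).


P_gen = 8.0 * 0.96 = 7.6800 MW


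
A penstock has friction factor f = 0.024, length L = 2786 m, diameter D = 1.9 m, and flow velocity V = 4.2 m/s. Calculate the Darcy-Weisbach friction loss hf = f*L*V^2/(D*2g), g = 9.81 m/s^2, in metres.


hf = 0.024 * 2786 * 4.2^2 / (1.9 * 2 * 9.81) = 31.6401 m


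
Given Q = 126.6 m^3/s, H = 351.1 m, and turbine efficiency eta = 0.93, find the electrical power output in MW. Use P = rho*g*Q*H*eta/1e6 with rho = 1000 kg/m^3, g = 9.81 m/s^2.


P = 1000 * 9.81 * 126.6 * 351.1 * 0.93 / 1e6 = 405.5239 MW


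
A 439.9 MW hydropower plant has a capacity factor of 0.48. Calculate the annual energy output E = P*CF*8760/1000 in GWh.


E = 439.9 * 0.48 * 8760 / 1000 = 1849.6915 GWh


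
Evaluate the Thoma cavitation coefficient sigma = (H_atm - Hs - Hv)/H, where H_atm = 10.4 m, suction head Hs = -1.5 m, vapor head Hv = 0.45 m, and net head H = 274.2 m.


sigma = (10.4 - (-1.5) - 0.45) / 274.2 = 0.0418


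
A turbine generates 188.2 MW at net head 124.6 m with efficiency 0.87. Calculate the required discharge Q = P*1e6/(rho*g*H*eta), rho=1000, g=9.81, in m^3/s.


Q = 188.2 * 1e6 / (1000 * 9.81 * 124.6 * 0.87) = 176.9756 m^3/s


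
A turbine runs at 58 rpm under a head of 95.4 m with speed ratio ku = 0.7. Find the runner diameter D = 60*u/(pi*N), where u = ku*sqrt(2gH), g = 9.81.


u = 0.7 * sqrt(2*9.81*95.4) = 30.2846 m/s
D = 60 * 30.2846 / (pi * 58) = 9.9723 m


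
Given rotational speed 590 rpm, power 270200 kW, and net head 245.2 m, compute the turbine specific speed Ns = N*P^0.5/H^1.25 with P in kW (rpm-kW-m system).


Ns = 590 * 270200^0.5 / 245.2^1.25 = 316.0779


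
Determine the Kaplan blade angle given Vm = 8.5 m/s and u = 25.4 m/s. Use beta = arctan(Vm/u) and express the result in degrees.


beta = arctan(8.5 / 25.4) = 18.5026 degrees


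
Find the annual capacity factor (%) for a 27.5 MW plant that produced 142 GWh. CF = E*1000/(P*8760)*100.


CF = 142 * 1000 / (27.5 * 8760) * 100 = 58.9456 %


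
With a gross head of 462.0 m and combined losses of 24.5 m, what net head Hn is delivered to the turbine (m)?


Hn = 462.0 - 24.5 = 437.5000 m


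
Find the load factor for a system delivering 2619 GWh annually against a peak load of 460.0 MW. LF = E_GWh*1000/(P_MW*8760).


LF = 2619 * 1000 / (460.0 * 8760) = 0.6499


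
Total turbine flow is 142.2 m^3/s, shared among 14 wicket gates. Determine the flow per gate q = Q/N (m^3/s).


q = 142.2 / 14 = 10.1571 m^3/s


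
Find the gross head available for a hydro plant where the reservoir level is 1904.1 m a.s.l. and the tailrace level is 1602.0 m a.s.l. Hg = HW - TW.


Hg = 1904.1 - 1602.0 = 302.1000 m


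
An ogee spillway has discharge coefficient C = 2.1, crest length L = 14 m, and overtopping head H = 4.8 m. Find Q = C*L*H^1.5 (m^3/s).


Q = 2.1 * 14 * 4.8^1.5 = 309.1784 m^3/s


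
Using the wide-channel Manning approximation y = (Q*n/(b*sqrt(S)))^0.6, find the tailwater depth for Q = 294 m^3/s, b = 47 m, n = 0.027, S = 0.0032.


y = (294 * 0.027 / (47 * 0.0032^0.5))^0.6 = 1.9276 m


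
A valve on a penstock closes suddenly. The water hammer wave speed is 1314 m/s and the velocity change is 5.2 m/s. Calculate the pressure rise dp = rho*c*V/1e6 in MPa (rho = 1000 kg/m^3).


dp = 1000 * 1314 * 5.2 / 1e6 = 6.8328 MPa


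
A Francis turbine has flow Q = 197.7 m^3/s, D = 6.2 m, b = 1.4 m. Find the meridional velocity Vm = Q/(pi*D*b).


Vm = 197.7 / (pi * 6.2 * 1.4) = 7.2500 m/s


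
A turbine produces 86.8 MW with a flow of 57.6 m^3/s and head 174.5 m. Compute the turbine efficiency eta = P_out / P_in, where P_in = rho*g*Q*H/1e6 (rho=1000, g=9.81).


P_in = 1000 * 9.81 * 57.6 * 174.5 / 1e6 = 98.6023 MW
eta = 86.8 / 98.6023 = 0.8803


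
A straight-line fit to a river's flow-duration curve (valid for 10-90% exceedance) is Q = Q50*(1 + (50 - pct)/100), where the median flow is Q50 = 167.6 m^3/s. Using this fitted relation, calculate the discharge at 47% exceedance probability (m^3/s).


Q = 167.6 * (1 + (50 - 47)/100) = 172.6280 m^3/s


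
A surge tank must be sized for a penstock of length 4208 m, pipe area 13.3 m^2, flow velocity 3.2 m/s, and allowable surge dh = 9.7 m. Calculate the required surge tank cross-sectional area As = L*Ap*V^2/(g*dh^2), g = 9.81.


As = 4208 * 13.3 * 3.2^2 / (9.81 * 9.7^2) = 620.8903 m^2


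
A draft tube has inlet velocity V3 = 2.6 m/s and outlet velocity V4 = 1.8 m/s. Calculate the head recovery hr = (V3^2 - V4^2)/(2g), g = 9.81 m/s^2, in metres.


hr = (2.6^2 - 1.8^2) / (2*9.81) = 0.1794 m


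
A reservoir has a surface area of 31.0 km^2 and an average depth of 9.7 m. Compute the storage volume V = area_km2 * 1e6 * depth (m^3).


V = 31.0 * 1e6 * 9.7 = 3.0070e+08 m^3


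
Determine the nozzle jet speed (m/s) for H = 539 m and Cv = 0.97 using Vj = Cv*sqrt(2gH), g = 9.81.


Vj = 0.97 * sqrt(2*9.81*539) = 99.7506 m/s


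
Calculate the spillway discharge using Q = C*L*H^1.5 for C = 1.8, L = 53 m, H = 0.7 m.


Q = 1.8 * 53 * 0.7^1.5 = 55.8722 m^3/s


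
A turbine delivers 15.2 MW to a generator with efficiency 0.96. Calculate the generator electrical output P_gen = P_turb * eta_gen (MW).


P_gen = 15.2 * 0.96 = 14.5920 MW


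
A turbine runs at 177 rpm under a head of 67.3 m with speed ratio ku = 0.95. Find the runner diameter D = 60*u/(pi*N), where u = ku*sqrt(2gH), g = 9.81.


u = 0.95 * sqrt(2*9.81*67.3) = 34.5208 m/s
D = 60 * 34.5208 / (pi * 177) = 3.7248 m
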